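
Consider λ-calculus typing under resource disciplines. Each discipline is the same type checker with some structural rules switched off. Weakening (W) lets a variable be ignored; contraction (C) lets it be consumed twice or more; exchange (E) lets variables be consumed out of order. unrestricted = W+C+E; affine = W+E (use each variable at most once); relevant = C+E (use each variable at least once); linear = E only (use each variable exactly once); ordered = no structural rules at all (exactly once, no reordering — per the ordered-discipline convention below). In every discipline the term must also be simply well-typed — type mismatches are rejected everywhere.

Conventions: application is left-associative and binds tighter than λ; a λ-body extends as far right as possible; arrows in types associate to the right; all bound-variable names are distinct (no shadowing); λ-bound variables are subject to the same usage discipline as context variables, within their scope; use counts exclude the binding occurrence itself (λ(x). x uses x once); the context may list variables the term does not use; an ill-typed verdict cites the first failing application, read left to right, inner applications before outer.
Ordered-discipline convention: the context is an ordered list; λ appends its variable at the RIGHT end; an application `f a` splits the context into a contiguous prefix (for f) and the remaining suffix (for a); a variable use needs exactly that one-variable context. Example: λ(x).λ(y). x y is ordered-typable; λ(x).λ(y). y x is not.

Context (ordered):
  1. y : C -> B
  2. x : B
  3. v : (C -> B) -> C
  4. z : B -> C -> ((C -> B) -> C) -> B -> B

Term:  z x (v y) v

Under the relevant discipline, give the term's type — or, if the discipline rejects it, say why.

term : B -> B
variable uses: y: 1×; x: 1×; v: 2×; z: 1×
order of uses: z, x, v, y, v
typing: ✓ — B -> B
across the five disciplines: ordered ✗ · linear ✗ · affine ✗ · relevant ✓ · unrestricted ✓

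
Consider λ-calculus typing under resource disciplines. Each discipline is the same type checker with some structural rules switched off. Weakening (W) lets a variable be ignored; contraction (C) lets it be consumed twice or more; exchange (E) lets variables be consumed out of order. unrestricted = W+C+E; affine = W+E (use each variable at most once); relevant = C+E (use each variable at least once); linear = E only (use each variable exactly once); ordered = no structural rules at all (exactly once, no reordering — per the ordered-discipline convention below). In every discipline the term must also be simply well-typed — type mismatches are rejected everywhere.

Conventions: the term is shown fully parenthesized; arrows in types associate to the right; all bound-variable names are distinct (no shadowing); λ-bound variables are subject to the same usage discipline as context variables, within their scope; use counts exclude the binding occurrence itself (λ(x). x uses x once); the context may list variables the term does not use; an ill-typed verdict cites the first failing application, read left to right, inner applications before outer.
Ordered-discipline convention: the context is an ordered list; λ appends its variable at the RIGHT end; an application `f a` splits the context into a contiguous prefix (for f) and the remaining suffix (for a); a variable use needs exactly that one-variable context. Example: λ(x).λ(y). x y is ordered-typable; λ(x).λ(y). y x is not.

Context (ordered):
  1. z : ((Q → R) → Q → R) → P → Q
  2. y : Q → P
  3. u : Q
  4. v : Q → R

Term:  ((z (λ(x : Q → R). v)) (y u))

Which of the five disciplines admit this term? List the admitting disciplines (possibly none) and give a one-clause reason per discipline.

accepted by: affine, unrestricted
counts: z: 1, y: 1, u: 1, v: 1, x (λ-bound): 0
order of uses: z, v, y, u
typing: the term checks, with type Q
ordered: ✗, needs weakening: x unused
linear: ✗, needs weakening: x unused
affine: ✓, at most one use each (z, y, u, v, x)
relevant: ✗, needs weakening: x unused
unrestricted: ✓, simply typable at Q; W, C, E all held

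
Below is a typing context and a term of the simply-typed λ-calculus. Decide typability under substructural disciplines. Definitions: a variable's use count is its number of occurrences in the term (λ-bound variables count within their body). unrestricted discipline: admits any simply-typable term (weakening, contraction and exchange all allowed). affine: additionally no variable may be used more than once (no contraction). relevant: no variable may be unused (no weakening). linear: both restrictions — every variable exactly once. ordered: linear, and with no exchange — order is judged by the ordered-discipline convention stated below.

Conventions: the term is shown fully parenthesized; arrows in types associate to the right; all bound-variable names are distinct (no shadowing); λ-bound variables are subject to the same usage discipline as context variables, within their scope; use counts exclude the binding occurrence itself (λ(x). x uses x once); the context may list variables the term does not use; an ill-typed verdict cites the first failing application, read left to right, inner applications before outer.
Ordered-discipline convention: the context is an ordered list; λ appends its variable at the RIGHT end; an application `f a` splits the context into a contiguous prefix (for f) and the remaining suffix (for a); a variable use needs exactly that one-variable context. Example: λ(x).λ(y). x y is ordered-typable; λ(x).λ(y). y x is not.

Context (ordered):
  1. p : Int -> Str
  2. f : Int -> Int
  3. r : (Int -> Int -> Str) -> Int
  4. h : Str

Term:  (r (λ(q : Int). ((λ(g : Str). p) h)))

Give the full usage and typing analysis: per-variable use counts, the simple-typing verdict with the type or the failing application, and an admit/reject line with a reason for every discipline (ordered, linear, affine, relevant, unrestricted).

counts: p: 1, f: 0, r: 1, h: 1, q (bound): 0, g (bound): 0
use order (left to right): r, p, h
typing: well-typed at Int
ordered: ✗ — needs weakening: f, q, g unused
linear: ✗ — needs weakening: f, q, g unused
affine: ✓ — no duplicate uses among p, f, r, h, q, g
relevant: ✗ — needs weakening: f, q, g unused
unrestricted: ✓ — simply typable at Int; W, C, E all held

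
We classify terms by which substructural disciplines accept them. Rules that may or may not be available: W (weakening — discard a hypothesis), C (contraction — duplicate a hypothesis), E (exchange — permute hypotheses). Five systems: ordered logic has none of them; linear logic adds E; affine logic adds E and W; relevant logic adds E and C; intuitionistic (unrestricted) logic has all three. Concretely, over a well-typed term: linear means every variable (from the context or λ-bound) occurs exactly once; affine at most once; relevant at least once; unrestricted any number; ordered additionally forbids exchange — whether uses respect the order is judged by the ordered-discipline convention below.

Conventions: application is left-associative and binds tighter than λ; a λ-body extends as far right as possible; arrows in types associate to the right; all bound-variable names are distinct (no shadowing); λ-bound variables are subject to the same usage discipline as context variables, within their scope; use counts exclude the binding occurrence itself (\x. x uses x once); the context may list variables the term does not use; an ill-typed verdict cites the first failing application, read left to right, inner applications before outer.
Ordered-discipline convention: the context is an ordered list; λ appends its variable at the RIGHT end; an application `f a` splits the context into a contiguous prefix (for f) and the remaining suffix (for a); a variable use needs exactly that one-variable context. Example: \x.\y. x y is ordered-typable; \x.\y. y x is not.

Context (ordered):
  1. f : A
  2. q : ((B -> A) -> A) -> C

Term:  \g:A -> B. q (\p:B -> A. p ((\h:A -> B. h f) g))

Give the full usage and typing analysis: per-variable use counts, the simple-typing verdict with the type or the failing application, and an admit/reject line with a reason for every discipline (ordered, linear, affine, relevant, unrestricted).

usage: f ×1, q ×1, g [bound] ×1, p [bound] ×1, h [bound] ×1
uses in reading order: q, p, h, f, g
typing: well-typed — term : (A -> B) -> C
ordered: ✗ — use order q, p, h, f, g needs exchange
linear: ✓ — exactly-once usage across f, q, g, p, h
affine: ✓ — at most one use each (f, q, g, p, h)
relevant: ✓ — f, q, g, p, h: all used, weakening unneeded
unrestricted: ✓ — well-typed at (A -> B) -> C; no restrictions here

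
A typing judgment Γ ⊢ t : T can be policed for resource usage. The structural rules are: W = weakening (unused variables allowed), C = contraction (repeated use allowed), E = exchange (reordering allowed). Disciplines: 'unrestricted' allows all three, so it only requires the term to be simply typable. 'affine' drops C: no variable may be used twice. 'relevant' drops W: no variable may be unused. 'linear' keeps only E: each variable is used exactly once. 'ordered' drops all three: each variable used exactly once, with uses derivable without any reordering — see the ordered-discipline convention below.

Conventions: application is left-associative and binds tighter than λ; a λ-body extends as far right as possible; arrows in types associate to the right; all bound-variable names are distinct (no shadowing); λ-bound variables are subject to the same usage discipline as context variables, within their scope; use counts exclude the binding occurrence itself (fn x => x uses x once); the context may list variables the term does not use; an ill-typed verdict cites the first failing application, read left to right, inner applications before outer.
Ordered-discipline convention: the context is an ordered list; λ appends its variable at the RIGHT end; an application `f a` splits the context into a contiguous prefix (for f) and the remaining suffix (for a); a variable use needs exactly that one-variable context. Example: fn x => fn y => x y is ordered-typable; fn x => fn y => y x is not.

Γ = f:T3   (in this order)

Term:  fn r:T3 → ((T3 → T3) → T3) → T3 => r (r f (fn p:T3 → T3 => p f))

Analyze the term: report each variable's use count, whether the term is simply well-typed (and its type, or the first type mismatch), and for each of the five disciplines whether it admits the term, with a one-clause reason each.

usage: f=2; r (bound)=2; p (bound)=1
left-to-right use order: r, r, f, p, f
typing: well-typed at (T3 → ((T3 → T3) → T3) → T3) → ((T3 → T3) → T3) → T3
ordered: ✗ — uses contraction: f ×2, r ×2
linear: ✗ — uses contraction: f ×2, r ×2
affine: ✗ — uses contraction: f ×2, r ×2
relevant: ✓ — at least one use each (f, r, p)
unrestricted: ✓ — simply typable at (T3 → ((T3 → T3) → T3) → T3) → ((T3 → T3) → T3) → T3; W, C, E all held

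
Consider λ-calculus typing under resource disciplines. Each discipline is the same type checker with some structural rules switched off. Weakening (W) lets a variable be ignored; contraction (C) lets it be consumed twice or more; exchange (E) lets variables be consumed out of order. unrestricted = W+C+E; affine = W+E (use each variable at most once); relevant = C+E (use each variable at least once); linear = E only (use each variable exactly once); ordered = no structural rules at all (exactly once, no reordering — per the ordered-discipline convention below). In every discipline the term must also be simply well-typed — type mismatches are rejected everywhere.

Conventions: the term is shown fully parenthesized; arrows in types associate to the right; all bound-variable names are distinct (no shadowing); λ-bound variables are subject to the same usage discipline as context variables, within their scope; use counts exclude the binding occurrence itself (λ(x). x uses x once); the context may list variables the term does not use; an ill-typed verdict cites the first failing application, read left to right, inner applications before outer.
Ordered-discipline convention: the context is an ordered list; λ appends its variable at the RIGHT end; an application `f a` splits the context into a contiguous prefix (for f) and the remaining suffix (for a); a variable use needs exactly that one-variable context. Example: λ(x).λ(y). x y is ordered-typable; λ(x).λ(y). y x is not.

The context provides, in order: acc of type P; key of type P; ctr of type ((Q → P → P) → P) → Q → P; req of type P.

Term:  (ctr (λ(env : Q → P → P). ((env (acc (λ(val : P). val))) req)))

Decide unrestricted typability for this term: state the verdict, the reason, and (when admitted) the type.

no — a type mismatch blocks all five
variable uses: acc: 1; key: 0; ctr: 1; req: 1; env [bound]: 1; val [bound]: 1
uses in reading order: ctr, env, acc, val, req
typing: ill-typed: non-function type P applied to an argument
summary: ordered ✗ · linear ✗ · affine ✗ · relevant ✗ · unrestricted ✗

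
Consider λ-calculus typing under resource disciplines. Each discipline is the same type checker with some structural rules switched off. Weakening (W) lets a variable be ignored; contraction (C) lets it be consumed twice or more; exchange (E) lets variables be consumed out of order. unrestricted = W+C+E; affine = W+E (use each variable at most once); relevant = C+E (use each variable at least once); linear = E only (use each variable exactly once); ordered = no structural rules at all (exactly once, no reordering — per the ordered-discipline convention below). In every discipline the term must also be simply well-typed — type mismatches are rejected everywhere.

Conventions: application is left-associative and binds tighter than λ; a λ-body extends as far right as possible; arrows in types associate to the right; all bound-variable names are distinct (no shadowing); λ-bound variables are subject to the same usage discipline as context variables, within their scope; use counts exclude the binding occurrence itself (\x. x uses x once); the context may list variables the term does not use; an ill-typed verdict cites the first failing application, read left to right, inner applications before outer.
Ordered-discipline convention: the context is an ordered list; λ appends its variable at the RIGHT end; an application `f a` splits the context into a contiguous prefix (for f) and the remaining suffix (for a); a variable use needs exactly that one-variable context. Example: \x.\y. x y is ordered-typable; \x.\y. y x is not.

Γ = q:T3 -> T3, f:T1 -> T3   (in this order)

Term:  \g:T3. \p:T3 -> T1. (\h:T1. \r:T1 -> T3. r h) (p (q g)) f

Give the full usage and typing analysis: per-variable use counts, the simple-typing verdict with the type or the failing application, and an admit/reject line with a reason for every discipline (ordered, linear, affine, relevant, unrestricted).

counts: q=1; f=1; g [bound]=1; p [bound]=1; h [bound]=1; r [bound]=1
use order (left to right): r, h, p, q, g, f
typing: well-typed at T3 -> (T3 -> T1) -> T3
ordered ✗ (no contiguous prefix/suffix split fits r, h, p, q, g, f)
linear ✓ (q, f, g, p, h, r: one use apiece)
affine ✓ (no duplicate uses among q, f, g, p, h, r)
relevant ✓ (none of q, f, g, p, h, r goes unused)
unrestricted ✓ (well-typed at T3 -> (T3 -> T1) -> T3; no restrictions here)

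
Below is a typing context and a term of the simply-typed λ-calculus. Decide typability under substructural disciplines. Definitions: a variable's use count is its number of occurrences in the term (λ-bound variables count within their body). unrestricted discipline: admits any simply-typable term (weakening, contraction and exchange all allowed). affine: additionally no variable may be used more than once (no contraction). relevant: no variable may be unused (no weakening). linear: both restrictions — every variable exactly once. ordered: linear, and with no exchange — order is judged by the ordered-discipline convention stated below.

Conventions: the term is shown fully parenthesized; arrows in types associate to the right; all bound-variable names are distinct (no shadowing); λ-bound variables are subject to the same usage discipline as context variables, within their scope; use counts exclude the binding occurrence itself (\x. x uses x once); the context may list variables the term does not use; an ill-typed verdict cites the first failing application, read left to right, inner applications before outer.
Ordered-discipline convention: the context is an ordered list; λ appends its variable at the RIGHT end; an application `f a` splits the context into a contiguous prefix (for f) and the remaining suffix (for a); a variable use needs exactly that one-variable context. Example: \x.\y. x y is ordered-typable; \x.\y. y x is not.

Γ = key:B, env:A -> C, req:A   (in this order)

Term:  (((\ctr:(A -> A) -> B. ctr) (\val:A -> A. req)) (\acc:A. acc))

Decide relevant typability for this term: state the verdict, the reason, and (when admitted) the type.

no — the type mismatch rejects it
use counts: key=0, env=0, req=1, ctr [bound]=1, val [bound]=0, acc [bound]=1
use order (left to right): ctr, req, acc
typing: ill-typed: an argument (A -> A) -> A mismatches the expected (A -> A) -> B
across the five disciplines: ordered ✗, linear ✗, affine ✗, relevant ✗, unrestricted ✗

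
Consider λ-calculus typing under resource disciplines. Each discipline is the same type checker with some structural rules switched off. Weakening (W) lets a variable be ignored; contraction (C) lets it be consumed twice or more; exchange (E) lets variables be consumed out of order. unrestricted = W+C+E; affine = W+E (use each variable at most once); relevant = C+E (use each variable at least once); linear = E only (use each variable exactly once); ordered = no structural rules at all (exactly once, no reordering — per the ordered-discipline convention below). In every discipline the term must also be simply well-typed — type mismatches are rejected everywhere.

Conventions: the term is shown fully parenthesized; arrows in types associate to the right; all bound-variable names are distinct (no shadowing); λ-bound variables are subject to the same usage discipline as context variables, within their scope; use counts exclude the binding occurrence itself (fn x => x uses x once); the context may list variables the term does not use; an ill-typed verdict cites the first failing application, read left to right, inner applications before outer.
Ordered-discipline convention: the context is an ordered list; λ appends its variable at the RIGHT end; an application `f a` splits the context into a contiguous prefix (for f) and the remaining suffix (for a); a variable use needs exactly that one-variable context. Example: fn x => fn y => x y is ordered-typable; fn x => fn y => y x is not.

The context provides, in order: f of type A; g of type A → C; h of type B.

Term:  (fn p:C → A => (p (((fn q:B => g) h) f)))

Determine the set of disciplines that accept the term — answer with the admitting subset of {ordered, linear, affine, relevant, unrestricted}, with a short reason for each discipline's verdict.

accepted by: affine, unrestricted
variable uses: f: 1; g: 1; h: 1; p (λ-bound): 1; q (λ-bound): 0
use order (left to right): p, g, h, f
typing: ✓ — (C → A) → A
ordered: ✗, q never used (weakening)
linear: ✗, q never used (weakening)
affine: ✓, f, g, h, p, q: no repeats, contraction unneeded
relevant: ✗, q never used (weakening)
unrestricted: ✓, simply typable at (C → A) → A; W, C, E all held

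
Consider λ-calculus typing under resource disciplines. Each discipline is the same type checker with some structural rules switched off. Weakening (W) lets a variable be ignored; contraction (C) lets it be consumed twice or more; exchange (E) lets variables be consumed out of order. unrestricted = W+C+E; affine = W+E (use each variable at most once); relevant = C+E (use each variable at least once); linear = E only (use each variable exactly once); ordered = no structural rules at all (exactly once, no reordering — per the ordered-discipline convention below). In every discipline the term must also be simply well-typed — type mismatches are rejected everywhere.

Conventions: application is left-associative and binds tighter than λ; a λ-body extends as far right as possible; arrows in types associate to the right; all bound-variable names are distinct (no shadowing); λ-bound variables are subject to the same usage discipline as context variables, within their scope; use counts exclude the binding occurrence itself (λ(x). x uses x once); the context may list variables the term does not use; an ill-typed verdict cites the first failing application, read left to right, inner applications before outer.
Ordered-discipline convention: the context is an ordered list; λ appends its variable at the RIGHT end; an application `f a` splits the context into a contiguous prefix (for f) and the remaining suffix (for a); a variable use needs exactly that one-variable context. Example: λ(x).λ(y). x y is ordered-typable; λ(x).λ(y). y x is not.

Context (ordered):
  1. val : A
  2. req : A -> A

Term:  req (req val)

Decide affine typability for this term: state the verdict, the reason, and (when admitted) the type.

no — repeated use of req ×2
usage: val ×1, req ×2
order of uses: req, req, val
typing: well-typed at A
per-discipline verdicts: ordered ✗ · linear ✗ · affine ✗ · relevant ✓ · unrestricted ✓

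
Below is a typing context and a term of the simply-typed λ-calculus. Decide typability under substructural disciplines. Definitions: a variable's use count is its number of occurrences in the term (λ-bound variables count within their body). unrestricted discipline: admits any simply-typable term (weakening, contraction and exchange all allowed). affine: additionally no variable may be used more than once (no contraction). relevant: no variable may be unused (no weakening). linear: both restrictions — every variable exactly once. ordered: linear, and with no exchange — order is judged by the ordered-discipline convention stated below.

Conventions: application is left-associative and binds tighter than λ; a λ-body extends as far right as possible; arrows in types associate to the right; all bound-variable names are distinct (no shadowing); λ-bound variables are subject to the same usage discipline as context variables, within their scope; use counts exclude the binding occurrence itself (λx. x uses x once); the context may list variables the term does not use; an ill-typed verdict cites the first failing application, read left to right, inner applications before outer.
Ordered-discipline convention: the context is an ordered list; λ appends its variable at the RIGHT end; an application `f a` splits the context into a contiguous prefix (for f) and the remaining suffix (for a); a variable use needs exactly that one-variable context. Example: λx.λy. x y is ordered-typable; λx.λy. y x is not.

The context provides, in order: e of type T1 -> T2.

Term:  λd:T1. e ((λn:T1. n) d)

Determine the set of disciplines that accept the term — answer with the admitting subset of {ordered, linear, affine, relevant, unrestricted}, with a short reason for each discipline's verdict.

accepted by: ordered, linear, affine, relevant, unrestricted
use counts: e: 1; d (bound): 1; n (bound): 1
order of uses: e, n, d
typing: the term checks, with type T1 -> T2
ordered: ✓ — single-use (e, d, n), ordered derivation ok
linear: ✓ — single use per variable (e, d, n)
affine: ✓ — none of e, d, n used more than once
relevant: ✓ — none of e, d, n goes unused
unrestricted: ✓ — well-typed at T1 -> T2; no restrictions here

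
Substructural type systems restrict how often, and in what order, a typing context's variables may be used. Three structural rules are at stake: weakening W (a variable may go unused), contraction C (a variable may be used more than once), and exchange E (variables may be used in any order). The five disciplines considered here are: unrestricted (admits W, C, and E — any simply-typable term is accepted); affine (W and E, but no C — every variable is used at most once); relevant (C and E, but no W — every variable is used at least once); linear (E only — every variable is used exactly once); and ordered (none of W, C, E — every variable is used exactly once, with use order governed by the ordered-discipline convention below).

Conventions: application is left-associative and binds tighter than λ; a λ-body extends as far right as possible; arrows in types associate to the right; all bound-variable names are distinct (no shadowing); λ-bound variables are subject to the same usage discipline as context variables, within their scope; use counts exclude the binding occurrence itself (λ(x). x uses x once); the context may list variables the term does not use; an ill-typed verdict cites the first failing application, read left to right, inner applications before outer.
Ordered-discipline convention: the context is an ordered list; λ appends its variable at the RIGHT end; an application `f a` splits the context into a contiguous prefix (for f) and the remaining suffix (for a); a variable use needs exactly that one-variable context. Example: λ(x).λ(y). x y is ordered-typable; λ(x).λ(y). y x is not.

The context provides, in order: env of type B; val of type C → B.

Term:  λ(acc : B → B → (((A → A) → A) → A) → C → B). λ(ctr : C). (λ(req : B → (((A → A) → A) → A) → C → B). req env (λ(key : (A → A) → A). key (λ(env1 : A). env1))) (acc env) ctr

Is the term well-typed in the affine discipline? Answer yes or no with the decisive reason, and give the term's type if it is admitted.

no — env ×2 used more than once (contraction)
counts: env ×2, val ×0, acc [bound] ×1, ctr [bound] ×1, req [bound] ×1, key [bound] ×1, env1 [bound] ×1
left-to-right use order: req, env, key, env1, acc, env, ctr
typing: well-typed at (B → B → (((A → A) → A) → A) → C → B) → C → B
all disciplines: ordered ✗, linear ✗, affine ✗, relevant ✗, unrestricted ✓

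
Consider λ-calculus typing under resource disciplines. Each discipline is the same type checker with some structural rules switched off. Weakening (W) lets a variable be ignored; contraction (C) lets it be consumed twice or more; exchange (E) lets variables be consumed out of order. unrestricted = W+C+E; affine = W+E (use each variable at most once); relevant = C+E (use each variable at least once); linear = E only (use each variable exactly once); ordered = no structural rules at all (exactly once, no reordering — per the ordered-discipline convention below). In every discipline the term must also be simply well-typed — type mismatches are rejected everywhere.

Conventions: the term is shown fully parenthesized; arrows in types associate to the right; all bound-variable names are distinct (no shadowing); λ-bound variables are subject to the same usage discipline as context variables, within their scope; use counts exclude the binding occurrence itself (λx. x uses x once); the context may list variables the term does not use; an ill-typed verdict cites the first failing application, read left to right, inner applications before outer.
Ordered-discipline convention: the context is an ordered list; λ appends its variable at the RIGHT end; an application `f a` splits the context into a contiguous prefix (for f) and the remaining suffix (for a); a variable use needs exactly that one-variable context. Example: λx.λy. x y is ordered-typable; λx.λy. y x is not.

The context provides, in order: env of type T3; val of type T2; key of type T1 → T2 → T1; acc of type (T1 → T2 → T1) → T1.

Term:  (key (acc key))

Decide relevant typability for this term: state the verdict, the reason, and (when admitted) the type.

no — unused: env, val — weakening required
use counts: env=0; val=0; key=2; acc=1
left-to-right use order: key, acc, key
typing: well-typed at T2 → T1
summary: ordered ✗ | linear ✗ | affine ✗ | relevant ✗ | unrestricted ✓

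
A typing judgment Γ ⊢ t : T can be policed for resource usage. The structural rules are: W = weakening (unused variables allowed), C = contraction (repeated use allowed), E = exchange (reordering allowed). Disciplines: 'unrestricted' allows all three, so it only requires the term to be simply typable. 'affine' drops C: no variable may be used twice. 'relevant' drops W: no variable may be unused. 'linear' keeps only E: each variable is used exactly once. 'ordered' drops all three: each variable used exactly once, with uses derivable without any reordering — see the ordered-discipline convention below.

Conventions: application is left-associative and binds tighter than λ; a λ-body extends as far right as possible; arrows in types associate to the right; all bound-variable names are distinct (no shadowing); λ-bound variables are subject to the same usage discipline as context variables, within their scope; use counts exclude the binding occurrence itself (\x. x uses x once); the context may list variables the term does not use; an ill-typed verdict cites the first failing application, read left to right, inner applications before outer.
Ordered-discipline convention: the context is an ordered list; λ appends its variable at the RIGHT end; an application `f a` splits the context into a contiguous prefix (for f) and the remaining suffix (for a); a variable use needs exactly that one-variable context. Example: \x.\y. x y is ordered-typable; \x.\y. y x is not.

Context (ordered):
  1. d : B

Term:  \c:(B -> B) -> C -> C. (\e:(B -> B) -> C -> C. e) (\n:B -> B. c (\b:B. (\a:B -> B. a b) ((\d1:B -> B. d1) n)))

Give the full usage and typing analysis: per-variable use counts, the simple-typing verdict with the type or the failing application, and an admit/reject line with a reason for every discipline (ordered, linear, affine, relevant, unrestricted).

variable uses: d: 0×; c [bound]: 1×; e [bound]: 1×; n [bound]: 1×; b [bound]: 1×; a [bound]: 1×; d1 [bound]: 1×
order of uses: e, c, a, b, d1, n
typing: the term checks, with type ((B -> B) -> C -> C) -> (B -> B) -> C -> C
ordered: ✗, d left unused
linear: ✗, d left unused
affine: ✓, none of d, c, e, n, b, a, d1 used more than once
relevant: ✗, d left unused
unrestricted: ✓, typability at ((B -> B) -> C -> C) -> (B -> B) -> C -> C is all that's needed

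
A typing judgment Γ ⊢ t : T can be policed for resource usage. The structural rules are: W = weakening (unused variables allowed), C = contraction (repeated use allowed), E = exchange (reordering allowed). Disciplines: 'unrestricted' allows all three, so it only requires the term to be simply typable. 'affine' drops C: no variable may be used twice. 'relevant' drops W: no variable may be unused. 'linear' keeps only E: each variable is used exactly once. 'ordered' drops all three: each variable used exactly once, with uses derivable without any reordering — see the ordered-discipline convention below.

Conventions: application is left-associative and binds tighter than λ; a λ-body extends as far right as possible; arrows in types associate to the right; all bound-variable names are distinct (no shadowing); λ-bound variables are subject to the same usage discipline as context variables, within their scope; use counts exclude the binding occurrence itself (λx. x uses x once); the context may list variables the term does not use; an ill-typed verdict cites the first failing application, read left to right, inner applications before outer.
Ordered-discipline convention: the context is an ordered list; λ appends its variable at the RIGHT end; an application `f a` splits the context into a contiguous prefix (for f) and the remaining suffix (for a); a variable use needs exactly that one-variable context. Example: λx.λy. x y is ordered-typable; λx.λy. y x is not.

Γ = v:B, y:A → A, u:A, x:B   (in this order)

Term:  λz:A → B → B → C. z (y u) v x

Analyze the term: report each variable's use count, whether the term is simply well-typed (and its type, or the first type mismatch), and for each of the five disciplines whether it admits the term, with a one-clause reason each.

variable uses: v ×1; y ×1; u ×1; x ×1; z [bound] ×1
uses in reading order: z, y, u, v, x
typing: the term checks, with type (A → B → B → C) → C
ordered: ✗, no ordered split (uses run z, y, u, v, x)
linear: ✓, v, y, u, x, z: one use apiece
affine: ✓, v, y, u, x, z: no repeats, contraction unneeded
relevant: ✓, none of v, y, u, x, z goes unused
unrestricted: ✓, simply typable at (A → B → B → C) → C; W, C, E all held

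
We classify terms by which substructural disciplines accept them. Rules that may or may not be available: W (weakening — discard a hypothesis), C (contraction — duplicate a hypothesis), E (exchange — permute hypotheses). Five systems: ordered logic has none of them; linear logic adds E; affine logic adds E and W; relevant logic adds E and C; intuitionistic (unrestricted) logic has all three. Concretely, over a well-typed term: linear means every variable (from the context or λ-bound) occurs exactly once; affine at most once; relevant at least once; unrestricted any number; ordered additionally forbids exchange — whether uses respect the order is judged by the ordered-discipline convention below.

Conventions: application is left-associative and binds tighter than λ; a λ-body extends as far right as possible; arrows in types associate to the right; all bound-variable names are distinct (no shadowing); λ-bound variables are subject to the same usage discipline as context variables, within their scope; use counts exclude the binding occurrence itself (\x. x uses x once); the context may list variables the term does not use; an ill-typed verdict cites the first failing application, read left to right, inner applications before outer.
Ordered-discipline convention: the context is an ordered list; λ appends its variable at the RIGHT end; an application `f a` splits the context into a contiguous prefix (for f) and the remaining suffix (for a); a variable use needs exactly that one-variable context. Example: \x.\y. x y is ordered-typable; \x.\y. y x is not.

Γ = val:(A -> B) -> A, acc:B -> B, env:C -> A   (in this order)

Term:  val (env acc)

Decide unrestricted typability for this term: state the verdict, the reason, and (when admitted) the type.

no — a type mismatch blocks all five
variable uses: val: 1, acc: 1, env: 1
order of uses: val, env, acc
typing: ill-typed: a function awaiting C gets B -> B
all disciplines: ordered ✗ · linear ✗ · affine ✗ · relevant ✗ · unrestricted ✗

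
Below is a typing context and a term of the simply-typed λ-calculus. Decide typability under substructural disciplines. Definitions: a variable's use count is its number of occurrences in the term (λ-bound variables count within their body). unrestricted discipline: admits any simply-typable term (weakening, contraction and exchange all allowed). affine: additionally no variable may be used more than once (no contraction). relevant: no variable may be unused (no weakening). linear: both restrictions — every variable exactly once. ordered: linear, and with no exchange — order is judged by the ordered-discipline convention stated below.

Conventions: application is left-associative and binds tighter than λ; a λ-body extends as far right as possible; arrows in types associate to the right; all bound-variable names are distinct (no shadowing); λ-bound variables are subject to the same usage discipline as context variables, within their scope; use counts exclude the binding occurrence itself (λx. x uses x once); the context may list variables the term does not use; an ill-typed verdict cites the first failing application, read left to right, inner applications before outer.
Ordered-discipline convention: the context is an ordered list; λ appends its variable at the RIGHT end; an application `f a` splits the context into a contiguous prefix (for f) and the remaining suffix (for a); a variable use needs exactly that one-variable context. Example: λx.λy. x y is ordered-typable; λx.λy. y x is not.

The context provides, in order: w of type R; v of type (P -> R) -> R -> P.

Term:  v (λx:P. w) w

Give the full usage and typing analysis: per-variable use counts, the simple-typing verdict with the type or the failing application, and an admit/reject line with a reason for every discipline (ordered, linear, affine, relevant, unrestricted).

variable uses: w: 2×, v: 1×, x [bound]: 0×
order of uses: v, w, w
typing: the term checks, with type P
ordered: ✗, w ×2 used more than once (contraction); x never used (weakening)
linear: ✗, w ×2 used more than once (contraction); x never used (weakening)
affine: ✗, w ×2 used more than once (contraction)
relevant: ✗, x never used (weakening)
unrestricted: ✓, well-typed at P; no restrictions here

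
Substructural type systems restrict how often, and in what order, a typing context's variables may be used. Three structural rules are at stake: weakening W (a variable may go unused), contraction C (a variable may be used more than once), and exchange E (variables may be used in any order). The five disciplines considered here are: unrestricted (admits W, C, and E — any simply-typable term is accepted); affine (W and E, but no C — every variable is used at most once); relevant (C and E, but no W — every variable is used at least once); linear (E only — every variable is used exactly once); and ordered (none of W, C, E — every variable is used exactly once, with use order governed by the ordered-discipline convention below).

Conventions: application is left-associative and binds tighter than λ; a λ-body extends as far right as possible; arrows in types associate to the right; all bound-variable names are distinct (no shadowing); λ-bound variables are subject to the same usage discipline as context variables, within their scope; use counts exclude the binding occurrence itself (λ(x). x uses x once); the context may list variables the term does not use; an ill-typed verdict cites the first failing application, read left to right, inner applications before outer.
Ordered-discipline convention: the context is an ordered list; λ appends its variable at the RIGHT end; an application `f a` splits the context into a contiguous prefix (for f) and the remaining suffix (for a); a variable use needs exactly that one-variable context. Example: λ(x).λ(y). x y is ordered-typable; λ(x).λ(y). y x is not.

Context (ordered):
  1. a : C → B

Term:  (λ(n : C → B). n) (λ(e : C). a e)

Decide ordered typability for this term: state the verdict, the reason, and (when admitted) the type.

yes — one use each (a, n, e); ordered split holds; term : C → B
counts: a: 1×; n (bound): 1×; e (bound): 1×
use order (left to right): n, a, e
typing: the term checks, with type C → B
per-discipline verdicts: ordered ✓ | linear ✓ | affine ✓ | relevant ✓ | unrestricted ✓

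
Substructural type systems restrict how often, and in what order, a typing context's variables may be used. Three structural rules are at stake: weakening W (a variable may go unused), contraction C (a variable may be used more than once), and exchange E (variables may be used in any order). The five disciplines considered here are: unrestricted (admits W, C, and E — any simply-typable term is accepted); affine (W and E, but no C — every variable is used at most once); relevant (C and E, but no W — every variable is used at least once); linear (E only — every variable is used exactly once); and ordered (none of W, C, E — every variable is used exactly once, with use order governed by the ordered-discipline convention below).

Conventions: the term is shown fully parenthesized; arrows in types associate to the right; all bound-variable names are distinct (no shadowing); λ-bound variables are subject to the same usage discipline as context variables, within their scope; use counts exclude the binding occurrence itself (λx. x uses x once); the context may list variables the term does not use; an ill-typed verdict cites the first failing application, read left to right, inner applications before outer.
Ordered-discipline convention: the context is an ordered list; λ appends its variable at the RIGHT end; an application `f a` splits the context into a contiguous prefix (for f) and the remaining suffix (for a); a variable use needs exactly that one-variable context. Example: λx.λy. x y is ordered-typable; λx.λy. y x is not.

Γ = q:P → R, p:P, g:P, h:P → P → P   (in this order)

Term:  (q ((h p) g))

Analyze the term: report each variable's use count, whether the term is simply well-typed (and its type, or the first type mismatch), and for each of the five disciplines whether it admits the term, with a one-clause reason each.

use counts: q=1, p=1, g=1, h=1
uses in reading order: q, h, p, g
typing: well-typed at R
ordered: ✗, no contiguous prefix/suffix split fits q, h, p, g
linear: ✓, q, p, g, h: one use apiece
affine: ✓, no duplicate uses among q, p, g, h
relevant: ✓, q, p, g, h: all used, weakening unneeded
unrestricted: ✓, simply typable at R; W, C, E all held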